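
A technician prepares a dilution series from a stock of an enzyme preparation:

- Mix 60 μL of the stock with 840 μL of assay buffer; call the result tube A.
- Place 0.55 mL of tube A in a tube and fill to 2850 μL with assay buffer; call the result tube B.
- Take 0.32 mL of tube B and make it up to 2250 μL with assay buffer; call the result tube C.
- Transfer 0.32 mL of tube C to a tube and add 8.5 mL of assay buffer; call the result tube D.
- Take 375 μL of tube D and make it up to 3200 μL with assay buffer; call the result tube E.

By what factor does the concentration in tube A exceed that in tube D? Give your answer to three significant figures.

1.00 × 10^3

Step 1: 60 μL + 840 μL = 900 μL total → factor 900/60 = 15
Step 2: 0.55 mL brought to 2850 μL → factor 2.85/0.55 = 5.1818
Step 3: 0.32 mL brought to 2250 μL → factor 2.25/0.32 = 7.0312
Step 4: 0.32 mL + 8.5 mL = 8.82 mL total → factor 8.82/0.32 = 27.562
Dilution factor to tube A = 15; to tube D = 15063
[tube A]/[tube D] = (factor to tube D)/(factor to tube A) = 15063/15 = 1.00 × 10^3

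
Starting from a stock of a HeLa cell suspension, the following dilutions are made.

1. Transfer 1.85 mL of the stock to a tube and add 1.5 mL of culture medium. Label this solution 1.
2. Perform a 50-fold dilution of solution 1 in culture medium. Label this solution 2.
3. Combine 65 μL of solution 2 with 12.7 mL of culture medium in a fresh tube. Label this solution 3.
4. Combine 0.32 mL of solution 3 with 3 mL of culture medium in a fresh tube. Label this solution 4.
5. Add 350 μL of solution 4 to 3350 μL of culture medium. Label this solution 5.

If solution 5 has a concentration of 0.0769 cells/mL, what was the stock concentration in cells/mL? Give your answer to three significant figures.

Step 1: 1.85 mL + 1.5 mL = 3.35 mL total → factor 3.35/1.85 = 1.8108
Step 2: 50-fold → factor 50
Step 3: 65 μL + 12.7 mL = 12765 μL total → factor 12765/65 = 196.38
Step 4: 0.32 mL + 3 mL = 3.32 mL total → factor 3.32/0.32 = 10.375
Step 5: 350 μL + 3350 μL = 3700 μL total → factor 3700/350 = 10.571
Overall dilution factor = 1.8108 × 50 × 196.38 × 10.375 × 10.571 = 1.9502 × 10^6
Stock = 0.0769 cells/mL × 1.9502 × 10^6 = 1.50 × 10^5 cells/mL

1.50 × 10^5 cells/mL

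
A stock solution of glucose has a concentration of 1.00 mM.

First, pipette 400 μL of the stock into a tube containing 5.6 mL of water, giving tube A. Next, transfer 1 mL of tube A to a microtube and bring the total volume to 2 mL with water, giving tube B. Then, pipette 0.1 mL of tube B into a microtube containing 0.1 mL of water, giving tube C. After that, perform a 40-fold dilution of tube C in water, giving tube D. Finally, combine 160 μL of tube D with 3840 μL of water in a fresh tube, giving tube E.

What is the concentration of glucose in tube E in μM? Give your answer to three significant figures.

0.0167 μM

Step 1: 400 μL + 5.6 mL = 6000 μL total → factor 6000/400 = 15
Step 2: 1 mL brought to 2 mL → factor 2/1 = 2
Step 3: 0.1 mL + 0.1 mL = 0.2 mL total → factor 0.2/0.1 = 2
Step 4: 40-fold → factor 40
Step 5: 160 μL + 3840 μL = 4000 μL total → factor 4000/160 = 25
Overall dilution factor = 15 × 2 × 2 × 40 × 25 = 60000
Final = 1.00 mM / 60000 = 1.667 × 10^-5 mM = 0.0167 μM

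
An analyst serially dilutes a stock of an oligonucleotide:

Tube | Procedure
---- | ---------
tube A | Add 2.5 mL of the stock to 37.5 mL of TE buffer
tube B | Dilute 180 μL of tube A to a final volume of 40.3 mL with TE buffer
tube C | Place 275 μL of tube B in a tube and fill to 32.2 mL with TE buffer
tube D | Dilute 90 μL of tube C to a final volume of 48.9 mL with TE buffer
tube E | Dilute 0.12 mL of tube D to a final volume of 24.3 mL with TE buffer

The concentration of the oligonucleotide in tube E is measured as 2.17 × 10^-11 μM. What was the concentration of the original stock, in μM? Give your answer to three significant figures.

Step 1: 2.5 mL + 37.5 mL = 40 mL total → factor 40/2.5 = 16
Step 2: 180 μL brought to 40.3 mL → factor 40300/180 = 223.89
Step 3: 275 μL brought to 32.2 mL → factor 32200/275 = 117.09
Step 4: 90 μL brought to 48.9 mL → factor 48900/90 = 543.33
Step 5: 0.12 mL brought to 24.3 mL → factor 24.3/0.12 = 202.5
Overall dilution factor = 16 × 223.89 × 117.09 × 543.33 × 202.5 = 4.615 × 10^10
Stock = 2.17 × 10^-11 μM × 4.615 × 10^10 = 1.00 μM

1.00 μM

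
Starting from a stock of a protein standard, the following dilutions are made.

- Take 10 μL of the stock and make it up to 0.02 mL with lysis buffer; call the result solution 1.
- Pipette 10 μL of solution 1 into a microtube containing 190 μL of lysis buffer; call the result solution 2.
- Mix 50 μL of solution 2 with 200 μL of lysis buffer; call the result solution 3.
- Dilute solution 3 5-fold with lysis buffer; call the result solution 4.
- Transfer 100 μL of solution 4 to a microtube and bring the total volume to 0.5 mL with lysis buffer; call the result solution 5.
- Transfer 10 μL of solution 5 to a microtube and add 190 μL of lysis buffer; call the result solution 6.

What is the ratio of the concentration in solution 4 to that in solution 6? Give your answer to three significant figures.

Step 1: 10 μL brought to 0.02 mL → factor 20/10 = 2
Step 2: 10 μL + 190 μL = 200 μL total → factor 200/10 = 20
Step 3: 50 μL + 200 μL = 250 μL total → factor 250/50 = 5
Step 4: 5-fold → factor 5
Step 5: 100 μL brought to 0.5 mL → factor 500/100 = 5
Step 6: 10 μL + 190 μL = 200 μL total → factor 200/10 = 20
Dilution factor to solution 4 = 1000; to solution 6 = 1 × 10^5
[solution 4]/[solution 6] = (factor to solution 6)/(factor to solution 4) = 1 × 10^5/1000 = 100

100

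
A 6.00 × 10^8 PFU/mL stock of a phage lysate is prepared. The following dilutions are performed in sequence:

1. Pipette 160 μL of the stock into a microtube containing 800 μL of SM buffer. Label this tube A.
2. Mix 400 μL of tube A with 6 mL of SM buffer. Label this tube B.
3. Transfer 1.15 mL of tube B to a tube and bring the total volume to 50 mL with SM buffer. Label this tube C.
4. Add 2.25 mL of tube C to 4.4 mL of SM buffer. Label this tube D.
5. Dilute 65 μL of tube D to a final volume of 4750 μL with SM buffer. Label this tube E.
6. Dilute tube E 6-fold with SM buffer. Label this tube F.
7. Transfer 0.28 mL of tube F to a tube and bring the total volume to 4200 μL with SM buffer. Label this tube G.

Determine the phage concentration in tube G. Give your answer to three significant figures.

7.40 PFU/mL

Step 1: 160 μL + 800 μL = 960 μL total → factor 960/160 = 6
Step 2: 400 μL + 6 mL = 6400 μL total → factor 6400/400 = 16
Step 3: 1.15 mL brought to 50 mL → factor 50/1.15 = 43.478
Step 4: 2.25 mL + 4.4 mL = 6.65 mL total → factor 6.65/2.25 = 2.9556
Step 5: 65 μL brought to 4750 μL → factor 4750/65 = 73.077
Step 6: 6-fold → factor 6
Step 7: 0.28 mL brought to 4200 μL → factor 4.2/0.28 = 15
Overall dilution factor = 6 × 16 × 43.478 × 2.9556 × 73.077 × 6 × 15 = 8.1134 × 10^7
Final = 6.00 × 10^8 PFU/mL / 8.1134 × 10^7 = 7.40 PFU/mL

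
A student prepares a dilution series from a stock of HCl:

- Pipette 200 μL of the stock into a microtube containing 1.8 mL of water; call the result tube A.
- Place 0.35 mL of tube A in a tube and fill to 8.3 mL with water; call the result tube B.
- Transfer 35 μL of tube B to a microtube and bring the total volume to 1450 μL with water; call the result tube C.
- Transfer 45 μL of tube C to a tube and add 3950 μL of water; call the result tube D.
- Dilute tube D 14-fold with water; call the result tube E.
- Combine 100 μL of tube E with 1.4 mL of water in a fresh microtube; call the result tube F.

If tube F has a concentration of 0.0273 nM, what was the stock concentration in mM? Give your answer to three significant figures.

5.00 mM

Step 1: 200 μL + 1.8 mL = 2000 μL total → factor 2000/200 = 10
Step 2: 0.35 mL brought to 8.3 mL → factor 8.3/0.35 = 23.714
Step 3: 35 μL brought to 1450 μL → factor 1450/35 = 41.429
Step 4: 45 μL + 3950 μL = 3995 μL total → factor 3995/45 = 88.778
Step 5: 14-fold → factor 14
Step 6: 100 μL + 1.4 mL = 1500 μL total → factor 1500/100 = 15
Overall dilution factor = 10 × 23.714 × 41.429 × 88.778 × 14 × 15 = 1.8316 × 10^8
Stock = 0.0273 nM × 1.8316 × 10^8 = 5.000 × 10^6 nM = 5.00 mM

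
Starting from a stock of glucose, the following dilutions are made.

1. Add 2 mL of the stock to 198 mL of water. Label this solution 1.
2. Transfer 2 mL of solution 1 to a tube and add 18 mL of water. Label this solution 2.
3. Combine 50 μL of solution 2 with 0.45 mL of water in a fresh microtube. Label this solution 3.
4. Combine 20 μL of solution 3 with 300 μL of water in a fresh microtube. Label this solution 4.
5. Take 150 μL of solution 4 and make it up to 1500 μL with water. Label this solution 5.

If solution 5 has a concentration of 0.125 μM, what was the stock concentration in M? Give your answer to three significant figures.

0.200 M

Step 1: 2 mL + 198 mL = 200 mL total → factor 200/2 = 100
Step 2: 2 mL + 18 mL = 20 mL total → factor 20/2 = 10
Step 3: 50 μL + 0.45 mL = 500 μL total → factor 500/50 = 10
Step 4: 20 μL + 300 μL = 320 μL total → factor 320/20 = 16
Step 5: 150 μL brought to 1500 μL → factor 1500/150 = 10
Overall dilution factor = 100 × 10 × 10 × 16 × 10 = 1.6 × 10^6
Stock = 0.125 μM × 1.6 × 10^6 = 2.000 × 10^5 μM = 0.200 M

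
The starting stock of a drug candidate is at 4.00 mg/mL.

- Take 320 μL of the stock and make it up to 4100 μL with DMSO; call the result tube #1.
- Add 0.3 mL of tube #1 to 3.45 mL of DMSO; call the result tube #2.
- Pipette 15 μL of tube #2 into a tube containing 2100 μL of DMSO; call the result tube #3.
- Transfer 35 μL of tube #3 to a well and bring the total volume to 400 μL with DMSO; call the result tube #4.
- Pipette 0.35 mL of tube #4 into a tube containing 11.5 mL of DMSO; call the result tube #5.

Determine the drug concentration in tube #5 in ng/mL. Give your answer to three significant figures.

0.458 ng/mL

Step 1: 320 μL brought to 4100 μL → factor 4100/320 = 12.812
Step 2: 0.3 mL + 3.45 mL = 3.75 mL total → factor 3.75/0.3 = 12.5
Step 3: 15 μL + 2100 μL = 2115 μL total → factor 2115/15 = 141
Step 4: 35 μL brought to 400 μL → factor 400/35 = 11.429
Step 5: 0.35 mL + 11.5 mL = 11.85 mL total → factor 11.85/0.35 = 33.857
Overall dilution factor = 12.812 × 12.5 × 141 × 11.429 × 33.857 = 8.7379 × 10^6
Final = 4.00 mg/mL / 8.7379 × 10^6 = 4.578 × 10^-7 mg/mL = 0.458 ng/mL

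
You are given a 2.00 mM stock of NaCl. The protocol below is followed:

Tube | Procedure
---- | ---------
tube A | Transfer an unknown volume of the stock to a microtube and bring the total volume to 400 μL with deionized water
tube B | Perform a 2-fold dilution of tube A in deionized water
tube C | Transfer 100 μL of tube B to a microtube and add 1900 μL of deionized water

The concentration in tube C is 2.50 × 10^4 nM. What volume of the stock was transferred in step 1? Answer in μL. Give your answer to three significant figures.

Step 1: v brought to 400 μL → factor = 400 μL/v
Step 2: 2-fold → factor 2
Step 3: 100 μL + 1900 μL = 2000 μL total → factor 2000/100 = 20
Product of known-step factors = 40
Overall factor = 2.00 mM / (2.50 × 10^4 nM) = 80
Step-1 factor = 80 / 40 = 2
v = 400 μL / 2 = 200 μL

200 μL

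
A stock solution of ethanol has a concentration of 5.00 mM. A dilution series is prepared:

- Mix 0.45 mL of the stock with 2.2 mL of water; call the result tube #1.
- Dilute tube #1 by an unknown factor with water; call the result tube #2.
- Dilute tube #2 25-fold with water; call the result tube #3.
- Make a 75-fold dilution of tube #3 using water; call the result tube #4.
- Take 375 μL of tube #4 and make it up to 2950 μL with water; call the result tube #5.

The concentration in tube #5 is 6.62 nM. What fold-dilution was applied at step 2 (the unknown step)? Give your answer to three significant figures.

8.70-fold

Step 1: 0.45 mL + 2.2 mL = 2.65 mL total → factor 2.65/0.45 = 5.8889
Step 2: unknown factor x
Step 3: 25-fold → factor 25
Step 4: 75-fold → factor 75
Step 5: 375 μL brought to 2950 μL → factor 2950/375 = 7.8667
Product of known-step factors = 86861
Overall factor = 5.00 mM / (6.62 nM) = 7.5529 × 10^5
x = 7.5529 × 10^5 / 86861 = 8.70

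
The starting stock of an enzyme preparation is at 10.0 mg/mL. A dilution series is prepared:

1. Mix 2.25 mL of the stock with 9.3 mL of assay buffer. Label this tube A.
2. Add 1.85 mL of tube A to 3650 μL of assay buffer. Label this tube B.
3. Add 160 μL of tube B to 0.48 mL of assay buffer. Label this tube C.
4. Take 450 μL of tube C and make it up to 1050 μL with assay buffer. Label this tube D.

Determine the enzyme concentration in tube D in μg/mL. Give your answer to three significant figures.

70.2 μg/mL

Step 1: 2.25 mL + 9.3 mL = 11.55 mL total → factor 11.55/2.25 = 5.1333
Step 2: 1.85 mL + 3650 μL = 5.5 mL total → factor 5.5/1.85 = 2.973
Step 3: 160 μL + 0.48 mL = 640 μL total → factor 640/160 = 4
Step 4: 450 μL brought to 1050 μL → factor 1050/450 = 2.3333
Overall dilution factor = 5.1333 × 2.973 × 4 × 2.3333 = 142.44
Final = 10.0 mg/mL / 142.44 = 0.07021 mg/mL = 70.2 μg/mL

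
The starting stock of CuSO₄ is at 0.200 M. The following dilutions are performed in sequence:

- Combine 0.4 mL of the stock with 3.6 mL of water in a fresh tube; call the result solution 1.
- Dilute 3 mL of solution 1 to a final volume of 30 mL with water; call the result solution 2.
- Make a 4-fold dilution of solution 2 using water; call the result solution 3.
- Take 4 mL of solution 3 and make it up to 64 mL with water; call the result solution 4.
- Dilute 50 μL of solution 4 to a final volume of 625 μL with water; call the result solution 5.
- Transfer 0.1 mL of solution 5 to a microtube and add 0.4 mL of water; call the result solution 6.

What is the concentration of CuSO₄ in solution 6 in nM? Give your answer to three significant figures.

500 nM

Step 1: 0.4 mL + 3.6 mL = 4 mL total → factor 4/0.4 = 10
Step 2: 3 mL brought to 30 mL → factor 30/3 = 10
Step 3: 4-fold → factor 4
Step 4: 4 mL brought to 64 mL → factor 64/4 = 16
Step 5: 50 μL brought to 625 μL → factor 625/50 = 12.5
Step 6: 0.1 mL + 0.4 mL = 0.5 mL total → factor 0.5/0.1 = 5
Overall dilution factor = 10 × 10 × 4 × 16 × 12.5 × 5 = 4 × 10^5
Final = 0.200 M / 4 × 10^5 = 5.000 × 10^-7 M = 500 nM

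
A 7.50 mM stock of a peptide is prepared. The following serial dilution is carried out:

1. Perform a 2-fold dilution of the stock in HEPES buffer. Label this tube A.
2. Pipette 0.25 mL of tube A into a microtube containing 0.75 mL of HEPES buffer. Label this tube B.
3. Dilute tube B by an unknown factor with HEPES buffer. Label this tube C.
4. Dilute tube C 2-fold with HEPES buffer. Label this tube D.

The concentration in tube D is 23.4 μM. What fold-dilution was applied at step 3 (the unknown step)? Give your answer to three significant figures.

Step 1: 2-fold → factor 2
Step 2: 0.25 mL + 0.75 mL = 1 mL total → factor 1/0.25 = 4
Step 3: unknown factor x
Step 4: 2-fold → factor 2
Product of known-step factors = 16
Overall factor = 7.50 mM / (23.4 μM) = 320.51
x = 320.51 / 16 = 20.0

20.0-fold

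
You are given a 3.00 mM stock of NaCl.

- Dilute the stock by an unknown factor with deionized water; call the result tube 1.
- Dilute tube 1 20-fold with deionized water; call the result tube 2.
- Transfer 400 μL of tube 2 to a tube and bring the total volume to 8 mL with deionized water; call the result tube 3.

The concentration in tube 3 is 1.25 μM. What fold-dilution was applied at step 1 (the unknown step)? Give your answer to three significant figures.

Step 1: unknown factor x
Step 2: 20-fold → factor 20
Step 3: 400 μL brought to 8 mL → factor 8000/400 = 20
Product of known-step factors = 400
Overall factor = 3.00 mM / (1.25 μM) = 2400
x = 2400 / 400 = 6.00

6.00-fold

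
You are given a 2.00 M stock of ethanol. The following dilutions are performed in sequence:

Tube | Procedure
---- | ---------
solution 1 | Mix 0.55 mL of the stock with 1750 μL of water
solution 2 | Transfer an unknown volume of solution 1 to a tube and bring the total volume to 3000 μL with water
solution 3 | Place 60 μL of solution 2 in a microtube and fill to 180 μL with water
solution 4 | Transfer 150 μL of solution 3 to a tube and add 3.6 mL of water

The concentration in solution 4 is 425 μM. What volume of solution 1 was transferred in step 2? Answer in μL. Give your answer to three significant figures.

200 μL

Step 1: 0.55 mL + 1750 μL = 2.3 mL total → factor 2.3/0.55 = 4.1818
Step 2: v brought to 3000 μL → factor = 3000 μL/v
Step 3: 60 μL brought to 180 μL → factor 180/60 = 3
Step 4: 150 μL + 3.6 mL = 3750 μL total → factor 3750/150 = 25
Product of known-step factors = 313.64
Overall factor = 2.00 M / (425 μM) = 4705.9
Step-2 factor = 4705.9 / 313.64 = 15.004
v = 3000 μL / 15.004 = 200 μL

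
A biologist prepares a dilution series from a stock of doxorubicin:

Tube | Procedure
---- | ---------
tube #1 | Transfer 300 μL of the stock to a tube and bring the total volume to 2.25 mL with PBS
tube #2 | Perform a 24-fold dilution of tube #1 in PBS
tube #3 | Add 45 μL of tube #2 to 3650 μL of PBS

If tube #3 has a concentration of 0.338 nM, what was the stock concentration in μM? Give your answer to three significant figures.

Step 1: 300 μL brought to 2.25 mL → factor 2250/300 = 7.5
Step 2: 24-fold → factor 24
Step 3: 45 μL + 3650 μL = 3695 μL total → factor 3695/45 = 82.111
Overall dilution factor = 7.5 × 24 × 82.111 = 14780
Stock = 0.338 nM × 14780 = 4996 nM = 5.00 μM

5.00 μM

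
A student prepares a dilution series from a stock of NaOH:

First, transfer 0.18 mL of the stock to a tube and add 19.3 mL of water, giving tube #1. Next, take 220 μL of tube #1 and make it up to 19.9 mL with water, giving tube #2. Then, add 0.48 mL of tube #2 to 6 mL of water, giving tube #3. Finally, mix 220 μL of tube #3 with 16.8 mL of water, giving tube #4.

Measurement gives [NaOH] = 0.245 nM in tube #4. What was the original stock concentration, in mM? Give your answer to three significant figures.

2.50 mM

Step 1: 0.18 mL + 19.3 mL = 19.48 mL total → factor 19.48/0.18 = 108.22
Step 2: 220 μL brought to 19.9 mL → factor 19900/220 = 90.455
Step 3: 0.48 mL + 6 mL = 6.48 mL total → factor 6.48/0.48 = 13.5
Step 4: 220 μL + 16.8 mL = 17020 μL total → factor 17020/220 = 77.364
Overall dilution factor = 108.22 × 90.455 × 13.5 × 77.364 = 1.0224 × 10^7
Stock = 0.245 nM × 1.0224 × 10^7 = 2.505 × 10^6 nM = 2.50 mM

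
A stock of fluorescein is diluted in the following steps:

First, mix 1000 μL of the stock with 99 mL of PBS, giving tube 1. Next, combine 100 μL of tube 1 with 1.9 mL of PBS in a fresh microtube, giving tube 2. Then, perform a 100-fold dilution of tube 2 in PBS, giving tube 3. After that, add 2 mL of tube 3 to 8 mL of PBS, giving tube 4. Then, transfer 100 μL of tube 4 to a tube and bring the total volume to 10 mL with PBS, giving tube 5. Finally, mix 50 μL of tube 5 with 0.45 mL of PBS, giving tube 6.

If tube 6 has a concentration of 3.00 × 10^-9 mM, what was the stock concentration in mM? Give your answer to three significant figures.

3.00 mM

Step 1: 1000 μL + 99 mL = 1 × 10^5 μL total → factor 1 × 10^5/1000 = 100
Step 2: 100 μL + 1.9 mL = 2000 μL total → factor 2000/100 = 20
Step 3: 100-fold → factor 100
Step 4: 2 mL + 8 mL = 10 mL total → factor 10/2 = 5
Step 5: 100 μL brought to 10 mL → factor 10000/100 = 100
Step 6: 50 μL + 0.45 mL = 500 μL total → factor 500/50 = 10
Overall dilution factor = 100 × 20 × 100 × 5 × 100 × 10 = 1 × 10^9
Stock = 3.00 × 10^-9 mM × 1 × 10^9 = 3.00 mM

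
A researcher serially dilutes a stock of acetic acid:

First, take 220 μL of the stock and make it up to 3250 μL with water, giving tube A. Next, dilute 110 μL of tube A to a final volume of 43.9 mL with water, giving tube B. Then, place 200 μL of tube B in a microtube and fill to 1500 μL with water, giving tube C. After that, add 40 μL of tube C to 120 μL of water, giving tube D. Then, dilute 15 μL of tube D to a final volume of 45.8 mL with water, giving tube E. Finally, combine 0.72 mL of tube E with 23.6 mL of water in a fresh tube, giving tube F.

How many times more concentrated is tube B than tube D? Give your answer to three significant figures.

30.0

Step 1: 220 μL brought to 3250 μL → factor 3250/220 = 14.773
Step 2: 110 μL brought to 43.9 mL → factor 43900/110 = 399.09
Step 3: 200 μL brought to 1500 μL → factor 1500/200 = 7.5
Step 4: 40 μL + 120 μL = 160 μL total → factor 160/40 = 4
Dilution factor to tube B = 5895.7; to tube D = 1.7687 × 10^5
[tube B]/[tube D] = (factor to tube D)/(factor to tube B) = 1.7687 × 10^5/5895.7 = 30.0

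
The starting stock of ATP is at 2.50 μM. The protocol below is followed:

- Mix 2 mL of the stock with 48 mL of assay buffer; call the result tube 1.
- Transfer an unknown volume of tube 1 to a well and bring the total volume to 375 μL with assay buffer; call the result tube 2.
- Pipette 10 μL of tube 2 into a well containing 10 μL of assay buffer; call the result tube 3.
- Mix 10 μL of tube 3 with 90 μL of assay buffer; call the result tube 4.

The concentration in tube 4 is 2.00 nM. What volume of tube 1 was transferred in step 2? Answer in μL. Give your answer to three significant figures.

Step 1: 2 mL + 48 mL = 50 mL total → factor 50/2 = 25
Step 2: v brought to 375 μL → factor = 375 μL/v
Step 3: 10 μL + 10 μL = 20 μL total → factor 20/10 = 2
Step 4: 10 μL + 90 μL = 100 μL total → factor 100/10 = 10
Product of known-step factors = 500
Overall factor = 2.50 μM / (2.00 nM) = 1250
Step-2 factor = 1250 / 500 = 2.5
v = 375 μL / 2.5 = 150 μL

150 μL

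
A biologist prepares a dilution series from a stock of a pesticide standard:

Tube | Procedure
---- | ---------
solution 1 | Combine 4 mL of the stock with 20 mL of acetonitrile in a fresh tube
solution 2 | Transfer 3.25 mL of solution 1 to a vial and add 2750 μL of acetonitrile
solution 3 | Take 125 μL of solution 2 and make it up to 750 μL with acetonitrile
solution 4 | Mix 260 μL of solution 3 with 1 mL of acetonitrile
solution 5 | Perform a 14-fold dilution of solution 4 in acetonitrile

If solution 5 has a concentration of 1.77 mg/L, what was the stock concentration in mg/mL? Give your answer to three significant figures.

7.98 mg/mL

Step 1: 4 mL + 20 mL = 24 mL total → factor 24/4 = 6
Step 2: 3.25 mL + 2750 μL = 6 mL total → factor 6/3.25 = 1.8462
Step 3: 125 μL brought to 750 μL → factor 750/125 = 6
Step 4: 260 μL + 1 mL = 1260 μL total → factor 1260/260 = 4.8462
Step 5: 14-fold → factor 14
Overall dilution factor = 6 × 1.8462 × 6 × 4.8462 × 14 = 4509.2
Stock = 1.77 mg/L × 4509.2 = 7981 mg/L = 7.98 mg/mL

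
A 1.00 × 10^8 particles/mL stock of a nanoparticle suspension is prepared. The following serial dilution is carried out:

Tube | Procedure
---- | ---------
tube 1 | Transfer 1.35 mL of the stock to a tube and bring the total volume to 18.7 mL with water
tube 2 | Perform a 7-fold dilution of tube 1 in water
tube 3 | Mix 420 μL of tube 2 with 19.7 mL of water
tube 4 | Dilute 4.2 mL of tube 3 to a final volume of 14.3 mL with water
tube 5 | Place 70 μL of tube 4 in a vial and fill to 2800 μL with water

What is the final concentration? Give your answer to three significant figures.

Step 1: 1.35 mL brought to 18.7 mL → factor 18.7/1.35 = 13.852
Step 2: 7-fold → factor 7
Step 3: 420 μL + 19.7 mL = 20120 μL total → factor 20120/420 = 47.905
Step 4: 4.2 mL brought to 14.3 mL → factor 14.3/4.2 = 3.4048
Step 5: 70 μL brought to 2800 μL → factor 2800/70 = 40
Overall dilution factor = 13.852 × 7 × 47.905 × 3.4048 × 40 = 6.326 × 10^5
Final = 1.00 × 10^8 particles/mL / 6.326 × 10^5 = 158 particles/mL

158 particles/mL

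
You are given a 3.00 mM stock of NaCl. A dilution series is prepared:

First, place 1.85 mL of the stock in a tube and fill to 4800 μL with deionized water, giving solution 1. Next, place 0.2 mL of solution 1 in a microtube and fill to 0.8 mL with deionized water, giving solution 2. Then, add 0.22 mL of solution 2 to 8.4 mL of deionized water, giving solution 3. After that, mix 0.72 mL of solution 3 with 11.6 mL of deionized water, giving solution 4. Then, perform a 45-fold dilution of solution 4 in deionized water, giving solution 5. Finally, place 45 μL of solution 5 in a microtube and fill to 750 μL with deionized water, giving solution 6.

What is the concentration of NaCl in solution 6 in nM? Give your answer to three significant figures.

0.575 nM

Step 1: 1.85 mL brought to 4800 μL → factor 4.8/1.85 = 2.5946
Step 2: 0.2 mL brought to 0.8 mL → factor 0.8/0.2 = 4
Step 3: 0.22 mL + 8.4 mL = 8.62 mL total → factor 8.62/0.22 = 39.182
Step 4: 0.72 mL + 11.6 mL = 12.32 mL total → factor 12.32/0.72 = 17.111
Step 5: 45-fold → factor 45
Step 6: 45 μL brought to 750 μL → factor 750/45 = 16.667
Overall dilution factor = 2.5946 × 4 × 39.182 × 17.111 × 45 × 16.667 = 5.2186 × 10^6
Final = 3.00 mM / 5.2186 × 10^6 = 5.749 × 10^-7 mM = 0.575 nM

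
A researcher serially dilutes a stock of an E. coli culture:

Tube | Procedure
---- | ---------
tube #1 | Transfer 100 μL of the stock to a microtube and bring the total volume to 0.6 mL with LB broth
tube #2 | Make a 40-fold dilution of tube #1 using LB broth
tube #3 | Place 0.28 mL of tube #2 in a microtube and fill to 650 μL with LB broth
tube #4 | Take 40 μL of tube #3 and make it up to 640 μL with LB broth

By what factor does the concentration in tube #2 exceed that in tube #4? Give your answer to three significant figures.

37.1

Step 1: 100 μL brought to 0.6 mL → factor 600/100 = 6
Step 2: 40-fold → factor 40
Step 3: 0.28 mL brought to 650 μL → factor 0.65/0.28 = 2.3214
Step 4: 40 μL brought to 640 μL → factor 640/40 = 16
Dilution factor to tube #2 = 240; to tube #4 = 8914.3
[tube #2]/[tube #4] = (factor to tube #4)/(factor to tube #2) = 8914.3/240 = 37.1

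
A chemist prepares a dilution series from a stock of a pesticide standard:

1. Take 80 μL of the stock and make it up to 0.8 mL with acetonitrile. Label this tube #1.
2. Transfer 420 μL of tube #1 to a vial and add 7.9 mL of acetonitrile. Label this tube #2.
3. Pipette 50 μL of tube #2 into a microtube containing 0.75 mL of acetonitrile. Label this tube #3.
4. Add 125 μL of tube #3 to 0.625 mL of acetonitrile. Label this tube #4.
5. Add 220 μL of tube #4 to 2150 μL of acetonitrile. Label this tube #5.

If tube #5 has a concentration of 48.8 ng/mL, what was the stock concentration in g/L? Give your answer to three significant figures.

10.0 g/L

Step 1: 80 μL brought to 0.8 mL → factor 800/80 = 10
Step 2: 420 μL + 7.9 mL = 8320 μL total → factor 8320/420 = 19.81
Step 3: 50 μL + 0.75 mL = 800 μL total → factor 800/50 = 16
Step 4: 125 μL + 0.625 mL = 750 μL total → factor 750/125 = 6
Step 5: 220 μL + 2150 μL = 2370 μL total → factor 2370/220 = 10.773
Overall dilution factor = 10 × 19.81 × 16 × 6 × 10.773 = 2.0487 × 10^5
Stock = 48.8 ng/mL × 2.0487 × 10^5 = 9.997 × 10^6 ng/mL = 10.0 g/L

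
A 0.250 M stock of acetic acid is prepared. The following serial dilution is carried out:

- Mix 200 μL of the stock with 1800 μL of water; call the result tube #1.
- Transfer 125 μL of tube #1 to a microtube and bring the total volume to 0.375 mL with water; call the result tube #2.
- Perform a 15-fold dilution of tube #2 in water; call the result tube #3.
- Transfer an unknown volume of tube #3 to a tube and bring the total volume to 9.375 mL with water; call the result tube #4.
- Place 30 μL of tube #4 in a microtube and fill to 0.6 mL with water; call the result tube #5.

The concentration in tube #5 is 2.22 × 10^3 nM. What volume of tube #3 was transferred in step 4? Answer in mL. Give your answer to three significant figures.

0.749 mL

Step 1: 200 μL + 1800 μL = 2000 μL total → factor 2000/200 = 10
Step 2: 125 μL brought to 0.375 mL → factor 375/125 = 3
Step 3: 15-fold → factor 15
Step 4: v brought to 9.375 mL → factor = 9.375 mL/v
Step 5: 30 μL brought to 0.6 mL → factor 600/30 = 20
Product of known-step factors = 9000
Overall factor = 0.250 M / (2.22 × 10^3 nM) = 1.1261 × 10^5
Step-4 factor = 1.1261 × 10^5 / 9000 = 12.513
v = 9.375 mL / 12.513 = 0.749 mL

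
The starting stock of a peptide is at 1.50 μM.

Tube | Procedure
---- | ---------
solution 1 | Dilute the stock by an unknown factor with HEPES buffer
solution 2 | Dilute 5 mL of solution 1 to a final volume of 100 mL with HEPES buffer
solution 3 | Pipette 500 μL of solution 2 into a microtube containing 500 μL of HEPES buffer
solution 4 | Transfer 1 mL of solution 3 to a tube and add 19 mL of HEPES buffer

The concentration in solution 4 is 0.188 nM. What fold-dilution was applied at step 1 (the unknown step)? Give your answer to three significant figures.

Step 1: unknown factor x
Step 2: 5 mL brought to 100 mL → factor 100/5 = 20
Step 3: 500 μL + 500 μL = 1000 μL total → factor 1000/500 = 2
Step 4: 1 mL + 19 mL = 20 mL total → factor 20/1 = 20
Product of known-step factors = 800
Overall factor = 1.50 μM / (0.188 nM) = 7978.7
x = 7978.7 / 800 = 9.97

9.97-fold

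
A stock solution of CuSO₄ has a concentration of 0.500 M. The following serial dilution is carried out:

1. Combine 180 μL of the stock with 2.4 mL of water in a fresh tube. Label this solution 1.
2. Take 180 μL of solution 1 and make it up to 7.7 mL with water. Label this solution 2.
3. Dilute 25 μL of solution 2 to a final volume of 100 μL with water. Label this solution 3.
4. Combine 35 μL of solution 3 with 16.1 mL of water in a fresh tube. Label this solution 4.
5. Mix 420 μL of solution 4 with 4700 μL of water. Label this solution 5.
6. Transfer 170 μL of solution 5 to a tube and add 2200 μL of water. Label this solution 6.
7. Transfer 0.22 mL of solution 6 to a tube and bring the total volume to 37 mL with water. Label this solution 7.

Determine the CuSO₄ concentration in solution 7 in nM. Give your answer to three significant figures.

Step 1: 180 μL + 2.4 mL = 2580 μL total → factor 2580/180 = 14.333
Step 2: 180 μL brought to 7.7 mL → factor 7700/180 = 42.778
Step 3: 25 μL brought to 100 μL → factor 100/25 = 4
Step 4: 35 μL + 16.1 mL = 16135 μL total → factor 16135/35 = 461
Step 5: 420 μL + 4700 μL = 5120 μL total → factor 5120/420 = 12.19
Step 6: 170 μL + 2200 μL = 2370 μL total → factor 2370/170 = 13.941
Step 7: 0.22 mL brought to 37 mL → factor 37/0.22 = 168.18
Overall dilution factor = 14.333 × 42.778 × 4 × 461 × 12.19 × 13.941 × 168.18 = 3.2317 × 10^10
Final = 0.500 M / 3.2317 × 10^10 = 1.547 × 10^-11 M = 0.0155 nM

0.0155 nM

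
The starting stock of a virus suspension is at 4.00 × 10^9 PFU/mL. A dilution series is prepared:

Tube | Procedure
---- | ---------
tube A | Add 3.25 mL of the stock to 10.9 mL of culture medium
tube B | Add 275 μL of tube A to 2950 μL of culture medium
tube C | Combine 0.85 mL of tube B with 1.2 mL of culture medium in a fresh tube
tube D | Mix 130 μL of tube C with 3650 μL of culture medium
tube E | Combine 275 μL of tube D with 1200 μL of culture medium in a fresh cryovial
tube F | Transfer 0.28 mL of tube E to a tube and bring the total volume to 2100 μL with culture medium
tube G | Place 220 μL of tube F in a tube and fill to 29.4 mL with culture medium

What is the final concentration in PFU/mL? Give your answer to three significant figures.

Step 1: 3.25 mL + 10.9 mL = 14.15 mL total → factor 14.15/3.25 = 4.3538
Step 2: 275 μL + 2950 μL = 3225 μL total → factor 3225/275 = 11.727
Step 3: 0.85 mL + 1.2 mL = 2.05 mL total → factor 2.05/0.85 = 2.4118
Step 4: 130 μL + 3650 μL = 3780 μL total → factor 3780/130 = 29.077
Step 5: 275 μL + 1200 μL = 1475 μL total → factor 1475/275 = 5.3636
Step 6: 0.28 mL brought to 2100 μL → factor 2.1/0.28 = 7.5
Step 7: 220 μL brought to 29.4 mL → factor 29400/220 = 133.64
Overall dilution factor = 4.3538 × 11.727 × 2.4118 × 29.077 × 5.3636 × 7.5 × 133.64 = 1.9249 × 10^7
Final = 4.00 × 10^9 PFU/mL / 1.9249 × 10^7 = 208 PFU/mL

208 PFU/mL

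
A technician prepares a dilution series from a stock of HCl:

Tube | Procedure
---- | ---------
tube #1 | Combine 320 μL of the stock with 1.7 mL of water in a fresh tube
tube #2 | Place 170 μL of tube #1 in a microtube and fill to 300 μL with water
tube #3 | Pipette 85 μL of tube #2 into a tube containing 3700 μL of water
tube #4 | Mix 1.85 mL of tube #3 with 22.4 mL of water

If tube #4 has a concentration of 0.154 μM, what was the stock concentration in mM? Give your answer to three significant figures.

Step 1: 320 μL + 1.7 mL = 2020 μL total → factor 2020/320 = 6.3125
Step 2: 170 μL brought to 300 μL → factor 300/170 = 1.7647
Step 3: 85 μL + 3700 μL = 3785 μL total → factor 3785/85 = 44.529
Step 4: 1.85 mL + 22.4 mL = 24.25 mL total → factor 24.25/1.85 = 13.108
Overall dilution factor = 6.3125 × 1.7647 × 44.529 × 13.108 = 6502.2
Stock = 0.154 μM × 6502.2 = 1001 μM = 1.00 mM

1.00 mM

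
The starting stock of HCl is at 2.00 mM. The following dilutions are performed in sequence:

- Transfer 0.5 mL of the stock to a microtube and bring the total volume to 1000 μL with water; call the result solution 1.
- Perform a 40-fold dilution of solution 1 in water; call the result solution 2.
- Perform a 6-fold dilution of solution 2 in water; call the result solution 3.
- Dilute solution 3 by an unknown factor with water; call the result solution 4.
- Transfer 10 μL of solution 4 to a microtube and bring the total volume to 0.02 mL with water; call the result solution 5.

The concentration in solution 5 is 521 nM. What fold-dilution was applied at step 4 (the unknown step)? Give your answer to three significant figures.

4.00-fold

Step 1: 0.5 mL brought to 1000 μL → factor 1/0.5 = 2
Step 2: 40-fold → factor 40
Step 3: 6-fold → factor 6
Step 4: unknown factor x
Step 5: 10 μL brought to 0.02 mL → factor 20/10 = 2
Product of known-step factors = 960
Overall factor = 2.00 mM / (521 nM) = 3838.8
x = 3838.8 / 960 = 4.00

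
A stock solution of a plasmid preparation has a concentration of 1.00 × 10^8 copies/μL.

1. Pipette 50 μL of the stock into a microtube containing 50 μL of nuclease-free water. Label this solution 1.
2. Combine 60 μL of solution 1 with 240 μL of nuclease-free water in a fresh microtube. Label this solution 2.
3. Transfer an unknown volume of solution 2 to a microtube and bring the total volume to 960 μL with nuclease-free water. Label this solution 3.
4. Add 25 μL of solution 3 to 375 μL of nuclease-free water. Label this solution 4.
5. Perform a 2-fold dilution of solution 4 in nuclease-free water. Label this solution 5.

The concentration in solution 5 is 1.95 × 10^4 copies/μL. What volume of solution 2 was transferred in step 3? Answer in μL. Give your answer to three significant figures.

Step 1: 50 μL + 50 μL = 100 μL total → factor 100/50 = 2
Step 2: 60 μL + 240 μL = 300 μL total → factor 300/60 = 5
Step 3: v brought to 960 μL → factor = 960 μL/v
Step 4: 25 μL + 375 μL = 400 μL total → factor 400/25 = 16
Step 5: 2-fold → factor 2
Product of known-step factors = 320
Overall factor = 1.00 × 10^8 copies/μL / (1.95 × 10^4 copies/μL) = 5128.2
Step-3 factor = 5128.2 / 320 = 16.026
v = 960 μL / 16.026 = 59.9 μL

59.9 μL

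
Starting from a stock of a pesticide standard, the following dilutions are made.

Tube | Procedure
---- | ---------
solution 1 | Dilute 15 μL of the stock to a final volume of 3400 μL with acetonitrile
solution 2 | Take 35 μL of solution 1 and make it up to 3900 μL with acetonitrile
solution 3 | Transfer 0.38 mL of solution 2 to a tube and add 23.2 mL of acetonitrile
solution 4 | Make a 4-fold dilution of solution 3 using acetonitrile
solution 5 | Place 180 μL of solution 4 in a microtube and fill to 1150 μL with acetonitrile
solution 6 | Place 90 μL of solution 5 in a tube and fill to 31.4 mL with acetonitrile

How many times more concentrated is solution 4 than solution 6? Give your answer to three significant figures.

Step 1: 15 μL brought to 3400 μL → factor 3400/15 = 226.67
Step 2: 35 μL brought to 3900 μL → factor 3900/35 = 111.43
Step 3: 0.38 mL + 23.2 mL = 23.58 mL total → factor 23.58/0.38 = 62.053
Step 4: 4-fold → factor 4
Step 5: 180 μL brought to 1150 μL → factor 1150/180 = 6.3889
Step 6: 90 μL brought to 31.4 mL → factor 31400/90 = 348.89
Dilution factor to solution 4 = 6.2691 × 10^6; to solution 6 = 1.3974 × 10^10
[solution 4]/[solution 6] = (factor to solution 6)/(factor to solution 4) = 1.3974 × 10^10/6.2691 × 10^6 = 2.23 × 10^3

2.23 × 10^3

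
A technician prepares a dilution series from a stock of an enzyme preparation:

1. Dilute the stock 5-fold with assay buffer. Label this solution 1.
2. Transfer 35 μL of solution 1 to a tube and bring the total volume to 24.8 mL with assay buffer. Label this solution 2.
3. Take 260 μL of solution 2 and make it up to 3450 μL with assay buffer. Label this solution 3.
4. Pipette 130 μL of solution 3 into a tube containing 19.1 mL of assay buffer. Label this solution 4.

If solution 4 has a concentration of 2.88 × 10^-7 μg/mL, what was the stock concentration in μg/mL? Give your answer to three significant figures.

2.00 μg/mL

Step 1: 5-fold → factor 5
Step 2: 35 μL brought to 24.8 mL → factor 24800/35 = 708.57
Step 3: 260 μL brought to 3450 μL → factor 3450/260 = 13.269
Step 4: 130 μL + 19.1 mL = 19230 μL total → factor 19230/130 = 147.92
Overall dilution factor = 5 × 708.57 × 13.269 × 147.92 = 6.954 × 10^6
Stock = 2.88 × 10^-7 μg/mL × 6.954 × 10^6 = 2.00 μg/mL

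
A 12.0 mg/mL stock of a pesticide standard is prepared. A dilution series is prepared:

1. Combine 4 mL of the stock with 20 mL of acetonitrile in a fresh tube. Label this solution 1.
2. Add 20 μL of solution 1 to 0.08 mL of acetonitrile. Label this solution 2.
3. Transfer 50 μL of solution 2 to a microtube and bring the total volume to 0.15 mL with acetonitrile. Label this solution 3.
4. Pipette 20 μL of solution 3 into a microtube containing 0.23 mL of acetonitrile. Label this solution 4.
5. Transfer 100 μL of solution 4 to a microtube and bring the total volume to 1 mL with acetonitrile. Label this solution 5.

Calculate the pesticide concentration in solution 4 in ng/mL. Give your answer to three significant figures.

Step 1: 4 mL + 20 mL = 24 mL total → factor 24/4 = 6
Step 2: 20 μL + 0.08 mL = 100 μL total → factor 100/20 = 5
Step 3: 50 μL brought to 0.15 mL → factor 150/50 = 3
Step 4: 20 μL + 0.23 mL = 250 μL total → factor 250/20 = 12.5
Dilution factor through solution 4 = 6 × 5 × 3 × 12.5 = 1125
[solution 4] = 12.0 mg/mL / 1125 = 0.01067 mg/mL = 1.07 × 10^4 ng/mL

1.07 × 10^4 ng/mL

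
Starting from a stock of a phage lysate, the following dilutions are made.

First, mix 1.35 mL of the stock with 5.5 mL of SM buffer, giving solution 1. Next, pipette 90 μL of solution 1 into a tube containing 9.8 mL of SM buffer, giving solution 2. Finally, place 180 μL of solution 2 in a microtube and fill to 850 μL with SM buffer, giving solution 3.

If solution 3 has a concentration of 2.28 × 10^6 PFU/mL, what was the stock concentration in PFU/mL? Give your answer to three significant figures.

Step 1: 1.35 mL + 5.5 mL = 6.85 mL total → factor 6.85/1.35 = 5.0741
Step 2: 90 μL + 9.8 mL = 9890 μL total → factor 9890/90 = 109.89
Step 3: 180 μL brought to 850 μL → factor 850/180 = 4.7222
Overall dilution factor = 5.0741 × 109.89 × 4.7222 = 2633
Stock = 2.28 × 10^6 PFU/mL × 2633 = 6.00 × 10^9 PFU/mL

6.00 × 10^9 PFU/mL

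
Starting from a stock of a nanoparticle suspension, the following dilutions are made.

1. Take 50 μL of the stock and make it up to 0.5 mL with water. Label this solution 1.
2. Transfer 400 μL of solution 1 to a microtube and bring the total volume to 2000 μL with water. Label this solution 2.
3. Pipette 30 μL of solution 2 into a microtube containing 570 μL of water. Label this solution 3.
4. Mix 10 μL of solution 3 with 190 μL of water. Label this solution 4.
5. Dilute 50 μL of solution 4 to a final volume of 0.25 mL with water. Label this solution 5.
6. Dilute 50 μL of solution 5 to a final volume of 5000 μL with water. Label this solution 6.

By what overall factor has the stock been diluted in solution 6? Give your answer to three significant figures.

Step 1: 50 μL brought to 0.5 mL → factor 500/50 = 10
Step 2: 400 μL brought to 2000 μL → factor 2000/400 = 5
Step 3: 30 μL + 570 μL = 600 μL total → factor 600/30 = 20
Step 4: 10 μL + 190 μL = 200 μL total → factor 200/10 = 20
Step 5: 50 μL brought to 0.25 mL → factor 250/50 = 5
Step 6: 50 μL brought to 5000 μL → factor 5000/50 = 100
Overall dilution factor = 10 × 5 × 20 × 20 × 5 × 100 = 1 × 10^7

1.00 × 10^7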